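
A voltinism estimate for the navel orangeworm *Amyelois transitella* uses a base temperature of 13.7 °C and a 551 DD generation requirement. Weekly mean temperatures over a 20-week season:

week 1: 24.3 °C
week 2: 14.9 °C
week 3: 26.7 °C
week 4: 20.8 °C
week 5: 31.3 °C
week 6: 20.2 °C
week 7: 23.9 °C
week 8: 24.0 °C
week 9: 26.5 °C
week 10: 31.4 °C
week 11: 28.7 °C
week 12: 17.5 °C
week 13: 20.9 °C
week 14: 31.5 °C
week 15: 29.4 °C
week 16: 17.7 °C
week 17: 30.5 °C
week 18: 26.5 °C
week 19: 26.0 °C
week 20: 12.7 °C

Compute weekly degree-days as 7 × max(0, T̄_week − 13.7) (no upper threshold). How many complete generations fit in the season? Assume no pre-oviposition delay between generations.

Weekly DD (7 × max(0, T̄ − 13.7)): 74.2, 8.4, 91.0, 49.7, 123.2, 45.5, 71.4, 72.1, 89.6, 123.9, 105.0, 26.6, 50.4, 124.6, 109.9, 28.0, 117.6, 89.6, 86.1, 0.0.
Season total = 1486.8 DD.
Complete generations = ⌊1486.8 / 551⌋ = 2.

2 generations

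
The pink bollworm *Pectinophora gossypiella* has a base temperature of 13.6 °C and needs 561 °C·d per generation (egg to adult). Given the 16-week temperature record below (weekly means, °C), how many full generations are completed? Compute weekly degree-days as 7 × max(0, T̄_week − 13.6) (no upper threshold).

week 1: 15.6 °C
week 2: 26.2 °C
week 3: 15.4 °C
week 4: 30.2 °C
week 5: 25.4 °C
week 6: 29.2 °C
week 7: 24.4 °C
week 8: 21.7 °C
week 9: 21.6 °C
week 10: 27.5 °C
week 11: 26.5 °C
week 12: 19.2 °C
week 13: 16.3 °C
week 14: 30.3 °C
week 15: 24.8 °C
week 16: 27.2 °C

2 generations

Weekly DD (7 × max(0, T̄ − 13.6)): 14.0, 88.2, 12.6, 116.2, 82.6, 109.2, 75.6, 56.7, 56.0, 97.3, 90.3, 39.2, 18.9, 116.9, 78.4, 95.2.
Season total = 1147.3 DD.
Complete generations = ⌊1147.3 / 561⌋ = 2.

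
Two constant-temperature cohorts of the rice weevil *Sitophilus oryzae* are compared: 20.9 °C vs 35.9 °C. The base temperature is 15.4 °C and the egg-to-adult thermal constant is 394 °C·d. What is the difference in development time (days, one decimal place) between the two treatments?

At 20.9 °C: 394 / (20.9 − 15.4) = 394 / 5.5 = 71.636 d.
At 35.9 °C: 394 / (35.9 − 15.4) = 394 / 20.5 = 19.220 d.
Difference = |71.636 − 19.220| = 52.417 ≈ 52.4 days.

52.4 days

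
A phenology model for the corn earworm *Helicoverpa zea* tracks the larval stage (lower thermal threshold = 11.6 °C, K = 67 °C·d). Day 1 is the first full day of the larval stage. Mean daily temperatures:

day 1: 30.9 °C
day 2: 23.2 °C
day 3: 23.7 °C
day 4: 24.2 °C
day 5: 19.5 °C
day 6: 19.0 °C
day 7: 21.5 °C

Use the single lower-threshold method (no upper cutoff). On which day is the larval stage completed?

day 6

Daily DD above 11.6 °C: 19.3, 11.6, 12.1, 12.6, 7.9, 7.4, 9.9.
Cumulative: 19.3, 30.9, 43.0, 55.6, 63.5, 70.9, 80.8.
The total first reaches 67 DD on day 6.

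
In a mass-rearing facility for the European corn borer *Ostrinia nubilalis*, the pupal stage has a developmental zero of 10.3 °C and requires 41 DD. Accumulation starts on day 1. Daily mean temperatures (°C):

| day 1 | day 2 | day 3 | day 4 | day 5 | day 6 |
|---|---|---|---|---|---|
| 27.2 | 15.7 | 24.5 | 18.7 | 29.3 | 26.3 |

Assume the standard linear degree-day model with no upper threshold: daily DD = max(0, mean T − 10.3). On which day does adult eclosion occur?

day 4

Daily DD above 10.3 °C: 16.9, 5.4, 14.2, 8.4, 19.0, 16.0.
Cumulative: 16.9, 22.3, 36.5, 44.9, 63.9, 79.9.
The total first reaches 41 DD on day 4.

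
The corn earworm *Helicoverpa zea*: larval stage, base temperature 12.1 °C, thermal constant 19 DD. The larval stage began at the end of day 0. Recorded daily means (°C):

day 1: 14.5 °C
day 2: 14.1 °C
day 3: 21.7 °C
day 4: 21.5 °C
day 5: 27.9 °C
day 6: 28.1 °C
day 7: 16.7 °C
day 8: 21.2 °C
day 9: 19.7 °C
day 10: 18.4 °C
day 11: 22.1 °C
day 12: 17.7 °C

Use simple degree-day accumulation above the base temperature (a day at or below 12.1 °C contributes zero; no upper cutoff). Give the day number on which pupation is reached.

day 4

Daily DD above 12.1 °C: 2.4, 2.0, 9.6, 9.4, 15.8, 16.0, 4.6, 9.1, 7.6, 6.3, 10.0, 5.6.
Cumulative: 2.4, 4.4, 14.0, 23.4, 39.2, 55.2, 59.8, 68.9, 76.5, 82.8, 92.8, 98.4.
The total first reaches 19 DD on day 4.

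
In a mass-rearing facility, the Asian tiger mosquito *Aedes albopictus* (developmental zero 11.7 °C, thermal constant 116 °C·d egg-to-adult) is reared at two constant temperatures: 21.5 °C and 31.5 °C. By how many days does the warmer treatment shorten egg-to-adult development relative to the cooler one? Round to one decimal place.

6.0 days

At 21.5 °C: 116 / (21.5 − 11.7) = 116 / 9.8 = 11.837 d.
At 31.5 °C: 116 / (31.5 − 11.7) = 116 / 19.8 = 5.859 d.
Difference = |11.837 − 5.859| = 5.978 ≈ 6.0 days.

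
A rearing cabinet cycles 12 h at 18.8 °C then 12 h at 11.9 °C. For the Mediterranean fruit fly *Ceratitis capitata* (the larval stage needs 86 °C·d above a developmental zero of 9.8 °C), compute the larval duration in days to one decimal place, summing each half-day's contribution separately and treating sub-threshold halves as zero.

15.5 days

Day half: max(0, 18.8 − 9.8) × 0.5 = 9.0 × 0.5 = 4.50 DD.
Night half: max(0, 11.9 − 9.8) × 0.5 = 2.1 × 0.5 = 1.05 DD.
Per 24 h: 5.55 DD/day.
Duration = 86 / 5.55 = 15.495 ≈ 15.5 days.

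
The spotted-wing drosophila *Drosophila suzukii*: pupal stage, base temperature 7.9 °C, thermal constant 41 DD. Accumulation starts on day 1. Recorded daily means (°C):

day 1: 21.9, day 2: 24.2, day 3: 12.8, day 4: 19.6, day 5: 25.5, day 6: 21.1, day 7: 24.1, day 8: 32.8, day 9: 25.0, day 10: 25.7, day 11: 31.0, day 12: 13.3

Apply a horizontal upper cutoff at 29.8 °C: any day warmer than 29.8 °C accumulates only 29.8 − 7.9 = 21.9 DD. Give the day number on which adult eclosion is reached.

Daily DD above 7.9 °C (capped at 21.9): 14.0, 16.3, 4.9, 11.7, 17.6, 13.2, 16.2, 21.9, 17.1, 17.8, 21.9, 5.4.
Cumulative: 14.0, 30.3, 35.2, 46.9, 64.5, 77.7, 93.9, 115.8, 132.9, 150.7, 172.6, 178.0.
The total first reaches 41 DD on day 4.

day 4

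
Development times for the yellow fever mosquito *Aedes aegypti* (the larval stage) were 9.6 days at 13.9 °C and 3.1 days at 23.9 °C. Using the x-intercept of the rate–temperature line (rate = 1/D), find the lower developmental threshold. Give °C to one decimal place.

Linear rate model ⇒ the product D·(T − T_b) is constant across temperatures.
9.6·(13.9 − T_b) = 3.1·(23.9 − T_b)
T_b = (9.6·13.9 − 3.1·23.9) / (9.6 − 3.1) = 59.35 / 6.5 = 9.131 °C ≈ 9.1 °C.

9.1 °C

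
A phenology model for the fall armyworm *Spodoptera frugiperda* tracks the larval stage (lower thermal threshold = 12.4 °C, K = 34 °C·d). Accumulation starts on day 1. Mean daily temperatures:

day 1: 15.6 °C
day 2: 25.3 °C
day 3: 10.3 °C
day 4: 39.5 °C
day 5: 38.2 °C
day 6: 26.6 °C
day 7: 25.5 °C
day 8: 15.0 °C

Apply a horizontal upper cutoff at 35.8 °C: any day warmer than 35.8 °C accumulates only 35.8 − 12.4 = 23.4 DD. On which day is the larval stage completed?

Daily DD above 12.4 °C (capped at 23.4): 3.2, 12.9, 0.0, 23.4, 23.4, 14.2, 13.1, 2.6.
Cumulative: 3.2, 16.1, 16.1, 39.5, 62.9, 77.1, 90.2, 92.8.
The total first reaches 34 DD on day 4.

day 4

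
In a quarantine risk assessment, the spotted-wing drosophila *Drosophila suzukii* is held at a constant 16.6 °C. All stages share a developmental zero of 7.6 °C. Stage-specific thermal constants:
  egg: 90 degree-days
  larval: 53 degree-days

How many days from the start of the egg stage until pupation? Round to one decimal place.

15.9 days

Daily accumulation at 16.6 °C = 16.6 − 7.6 = 9.0 DD/day.
Total K = 90 + 53 = 143 DD.
Total duration = 143 / 9.0 = 15.889 ≈ 15.9 days.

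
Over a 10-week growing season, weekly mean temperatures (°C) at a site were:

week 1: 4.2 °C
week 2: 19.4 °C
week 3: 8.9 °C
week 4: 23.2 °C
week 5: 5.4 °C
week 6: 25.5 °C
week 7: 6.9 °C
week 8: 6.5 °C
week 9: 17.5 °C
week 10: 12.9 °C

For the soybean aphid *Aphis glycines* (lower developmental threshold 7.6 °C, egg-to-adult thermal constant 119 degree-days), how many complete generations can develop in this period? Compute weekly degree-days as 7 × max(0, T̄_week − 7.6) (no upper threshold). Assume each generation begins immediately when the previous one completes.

3 generations

Weekly DD (7 × max(0, T̄ − 7.6)): 0.0, 82.6, 9.1, 109.2, 0.0, 125.3, 0.0, 0.0, 69.3, 37.1.
Season total = 432.6 DD.
Complete generations = ⌊432.6 / 119⌋ = 3.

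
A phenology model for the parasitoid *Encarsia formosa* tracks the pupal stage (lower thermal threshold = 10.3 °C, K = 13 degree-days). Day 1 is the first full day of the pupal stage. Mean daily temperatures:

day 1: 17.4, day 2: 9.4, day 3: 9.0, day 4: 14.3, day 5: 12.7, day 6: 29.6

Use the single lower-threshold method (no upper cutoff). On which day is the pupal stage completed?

Daily DD above 10.3 °C: 7.1, 0.0, 0.0, 4.0, 2.4, 19.3.
Cumulative: 7.1, 7.1, 7.1, 11.1, 13.5, 32.8.
The total first reaches 13 DD on day 5.

day 5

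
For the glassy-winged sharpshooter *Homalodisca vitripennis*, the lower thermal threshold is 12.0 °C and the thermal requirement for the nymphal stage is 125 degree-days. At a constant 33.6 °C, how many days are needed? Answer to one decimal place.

5.8 days

Daily accumulation = 33.6 − 12.0 = 21.6 DD/day.
Duration = 125 / 21.6 = 5.787 ≈ 5.8 days.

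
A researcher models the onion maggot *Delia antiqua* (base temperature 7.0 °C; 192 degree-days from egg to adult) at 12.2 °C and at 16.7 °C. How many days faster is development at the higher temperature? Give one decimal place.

At 12.2 °C: 192 / (12.2 − 7.0) = 192 / 5.2 = 36.923 d.
At 16.7 °C: 192 / (16.7 − 7.0) = 192 / 9.7 = 19.794 d.
Difference = |36.923 − 19.794| = 17.129 ≈ 17.1 days.

17.1 days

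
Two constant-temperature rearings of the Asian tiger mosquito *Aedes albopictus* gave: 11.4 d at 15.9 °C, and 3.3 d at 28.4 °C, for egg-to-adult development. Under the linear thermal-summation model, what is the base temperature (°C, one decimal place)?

10.8 °C

Linear rate model ⇒ the product D·(T − T_b) is constant across temperatures.
11.4·(15.9 − T_b) = 3.3·(28.4 − T_b)
T_b = (11.4·15.9 − 3.3·28.4) / (11.4 − 3.3) = 87.54 / 8.1 = 10.807 °C ≈ 10.8 °C.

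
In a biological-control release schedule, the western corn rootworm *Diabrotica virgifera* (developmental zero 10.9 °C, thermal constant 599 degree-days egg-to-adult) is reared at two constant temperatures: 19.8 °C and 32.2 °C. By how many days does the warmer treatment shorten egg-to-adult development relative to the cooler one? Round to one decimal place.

At 19.8 °C: 599 / (19.8 − 10.9) = 599 / 8.9 = 67.303 d.
At 32.2 °C: 599 / (32.2 − 10.9) = 599 / 21.3 = 28.122 d.
Difference = |67.303 − 28.122| = 39.181 ≈ 39.2 days.

39.2 days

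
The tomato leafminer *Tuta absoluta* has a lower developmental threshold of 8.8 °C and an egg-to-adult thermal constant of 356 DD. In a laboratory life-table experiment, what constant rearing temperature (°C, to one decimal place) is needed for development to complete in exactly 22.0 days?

25.0 °C

Required daily accumulation = 356 / 22.0 = 16.182 DD/day.
T = T_base + 16.182 = 8.8 + 16.182 = 24.982 ≈ 25.0 °C.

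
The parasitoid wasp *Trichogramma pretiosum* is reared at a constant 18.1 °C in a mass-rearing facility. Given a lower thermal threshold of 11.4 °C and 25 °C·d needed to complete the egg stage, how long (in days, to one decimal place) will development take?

Daily accumulation = 18.1 − 11.4 = 6.7 DD/day.
Duration = 25 / 6.7 = 3.731 ≈ 3.7 days.

3.7 days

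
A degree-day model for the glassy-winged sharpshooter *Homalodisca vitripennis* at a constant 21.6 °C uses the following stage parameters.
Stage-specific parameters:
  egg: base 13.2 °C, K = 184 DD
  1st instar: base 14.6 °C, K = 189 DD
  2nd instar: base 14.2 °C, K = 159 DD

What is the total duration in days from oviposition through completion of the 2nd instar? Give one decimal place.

70.4 days

egg: 184 / (21.6 − 13.2) = 184 / 8.4 = 21.905 d.
1st instar: 189 / (21.6 − 14.6) = 189 / 7.0 = 27.000 d.
2nd instar: 159 / (21.6 − 14.2) = 159 / 7.4 = 21.486 d.
Sum = 70.391 ≈ 70.4 days.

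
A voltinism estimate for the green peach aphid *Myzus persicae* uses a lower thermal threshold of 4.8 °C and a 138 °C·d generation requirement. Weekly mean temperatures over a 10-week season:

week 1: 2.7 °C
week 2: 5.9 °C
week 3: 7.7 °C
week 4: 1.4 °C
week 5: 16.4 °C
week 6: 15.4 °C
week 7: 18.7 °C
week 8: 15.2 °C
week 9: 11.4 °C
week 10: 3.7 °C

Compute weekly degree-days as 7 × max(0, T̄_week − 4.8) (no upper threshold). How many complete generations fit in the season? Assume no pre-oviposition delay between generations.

Weekly DD (7 × max(0, T̄ − 4.8)): 0.0, 7.7, 20.3, 0.0, 81.2, 74.2, 97.3, 72.8, 46.2, 0.0.
Season total = 399.7 DD.
Complete generations = ⌊399.7 / 138⌋ = 2.

2 generations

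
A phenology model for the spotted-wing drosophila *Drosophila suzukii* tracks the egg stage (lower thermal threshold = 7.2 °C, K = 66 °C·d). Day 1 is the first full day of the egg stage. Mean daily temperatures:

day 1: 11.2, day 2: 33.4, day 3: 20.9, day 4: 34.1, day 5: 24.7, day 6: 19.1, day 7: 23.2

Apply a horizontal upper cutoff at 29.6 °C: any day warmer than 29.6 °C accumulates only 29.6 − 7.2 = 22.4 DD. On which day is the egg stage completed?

Daily DD above 7.2 °C (capped at 22.4): 4.0, 22.4, 13.7, 22.4, 17.5, 11.9, 16.0.
Cumulative: 4.0, 26.4, 40.1, 62.5, 80.0, 91.9, 107.9.
The total first reaches 66 DD on day 5.

day 5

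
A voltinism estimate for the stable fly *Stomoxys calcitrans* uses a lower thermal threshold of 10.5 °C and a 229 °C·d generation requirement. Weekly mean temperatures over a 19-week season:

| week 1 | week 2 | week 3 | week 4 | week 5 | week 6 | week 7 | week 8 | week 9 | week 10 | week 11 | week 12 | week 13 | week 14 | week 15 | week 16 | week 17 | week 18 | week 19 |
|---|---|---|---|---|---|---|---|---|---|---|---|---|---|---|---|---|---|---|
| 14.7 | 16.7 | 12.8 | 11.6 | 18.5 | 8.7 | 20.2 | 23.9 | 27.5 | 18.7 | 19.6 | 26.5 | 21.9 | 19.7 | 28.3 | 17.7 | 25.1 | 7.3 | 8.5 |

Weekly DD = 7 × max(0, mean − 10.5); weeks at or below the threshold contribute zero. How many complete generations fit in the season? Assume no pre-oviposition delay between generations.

Weekly DD (7 × max(0, T̄ − 10.5)): 29.4, 43.4, 16.1, 7.7, 56.0, 0.0, 67.9, 93.8, 119.0, 57.4, 63.7, 112.0, 79.8, 64.4, 124.6, 50.4, 102.2, 0.0, 0.0.
Season total = 1087.8 DD.
Complete generations = ⌊1087.8 / 229⌋ = 4.

4 generations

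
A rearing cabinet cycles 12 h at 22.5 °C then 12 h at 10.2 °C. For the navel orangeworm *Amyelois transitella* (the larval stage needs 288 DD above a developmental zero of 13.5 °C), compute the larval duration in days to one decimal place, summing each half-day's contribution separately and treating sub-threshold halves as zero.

Day half: max(0, 22.5 − 13.5) × 0.5 = 9.0 × 0.5 = 4.50 DD.
Night half: max(0, 10.2 − 13.5) × 0.5 = 0.0 × 0.5 = 0.00 DD.
Per 24 h: 4.50 DD/day.
Duration = 288 / 4.50 = 64.000 ≈ 64.0 days.

64.0 days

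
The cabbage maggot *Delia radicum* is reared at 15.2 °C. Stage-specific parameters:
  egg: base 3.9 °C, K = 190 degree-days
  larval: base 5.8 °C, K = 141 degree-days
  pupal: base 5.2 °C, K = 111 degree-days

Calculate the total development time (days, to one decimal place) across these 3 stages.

42.9 days

egg: 190 / (15.2 − 3.9) = 190 / 11.3 = 16.814 d.
larval: 141 / (15.2 − 5.8) = 141 / 9.4 = 15.000 d.
pupal: 111 / (15.2 − 5.2) = 111 / 10.0 = 11.100 d.
Sum = 42.914 ≈ 42.9 days.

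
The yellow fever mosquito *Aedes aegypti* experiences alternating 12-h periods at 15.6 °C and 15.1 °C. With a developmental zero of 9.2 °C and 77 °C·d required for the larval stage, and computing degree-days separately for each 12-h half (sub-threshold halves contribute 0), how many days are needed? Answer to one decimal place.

12.5 days

Day half: max(0, 15.6 − 9.2) × 0.5 = 6.4 × 0.5 = 3.20 DD.
Night half: max(0, 15.1 − 9.2) × 0.5 = 5.9 × 0.5 = 2.95 DD.
Per 24 h: 6.15 DD/day.
Duration = 77 / 6.15 = 12.520 ≈ 12.5 days.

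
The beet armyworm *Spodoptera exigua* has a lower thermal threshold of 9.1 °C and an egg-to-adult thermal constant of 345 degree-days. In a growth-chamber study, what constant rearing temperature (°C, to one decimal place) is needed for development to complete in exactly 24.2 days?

Required daily accumulation = 345 / 24.2 = 14.256 DD/day.
T = T_base + 14.256 = 9.1 + 14.256 = 23.356 ≈ 23.4 °C.

23.4 °C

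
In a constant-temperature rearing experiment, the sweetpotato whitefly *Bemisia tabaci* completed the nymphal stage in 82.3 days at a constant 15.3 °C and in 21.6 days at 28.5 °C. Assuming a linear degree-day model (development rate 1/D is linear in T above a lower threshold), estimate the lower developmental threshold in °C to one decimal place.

10.6 °C

Under the model K = D·(T − T_b), so D₁·(T₁ − T_b) = D₂·(T₂ − T_b).
82.3·(15.3 − T_b) = 21.6·(28.5 − T_b)
T_b = (82.3·15.3 − 21.6·28.5) / (82.3 − 21.6) = 643.59 / 60.7 = 10.603 °C ≈ 10.6 °C.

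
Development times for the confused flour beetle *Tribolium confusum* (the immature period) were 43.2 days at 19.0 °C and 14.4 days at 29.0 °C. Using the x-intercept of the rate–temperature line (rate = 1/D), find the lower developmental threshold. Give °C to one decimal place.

14.0 °C

Equal thermal constants: D₁(T₁ − T_b) = D₂(T₂ − T_b).
43.2·(19.0 − T_b) = 14.4·(29.0 − T_b)
T_b = (43.2·19.0 − 14.4·29.0) / (43.2 − 14.4) = 403.20 / 28.8 = 14.000 °C ≈ 14.0 °C.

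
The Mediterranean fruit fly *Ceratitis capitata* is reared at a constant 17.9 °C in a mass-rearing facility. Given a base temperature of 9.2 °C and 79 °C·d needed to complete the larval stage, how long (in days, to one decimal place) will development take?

Daily accumulation = 17.9 − 9.2 = 8.7 DD/day.
Duration = 79 / 8.7 = 9.080 ≈ 9.1 days.

9.1 days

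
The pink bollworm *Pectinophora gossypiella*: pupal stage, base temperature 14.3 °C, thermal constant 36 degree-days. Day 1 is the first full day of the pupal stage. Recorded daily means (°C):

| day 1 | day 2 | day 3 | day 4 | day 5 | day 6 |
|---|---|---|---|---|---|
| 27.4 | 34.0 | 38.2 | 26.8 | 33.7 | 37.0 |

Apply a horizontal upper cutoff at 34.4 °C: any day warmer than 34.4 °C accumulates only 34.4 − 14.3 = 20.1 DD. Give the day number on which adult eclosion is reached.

Daily DD above 14.3 °C (capped at 20.1): 13.1, 19.7, 20.1, 12.5, 19.4, 20.1.
Cumulative: 13.1, 32.8, 52.9, 65.4, 84.8, 104.9.
The total first reaches 36 DD on day 3.

day 3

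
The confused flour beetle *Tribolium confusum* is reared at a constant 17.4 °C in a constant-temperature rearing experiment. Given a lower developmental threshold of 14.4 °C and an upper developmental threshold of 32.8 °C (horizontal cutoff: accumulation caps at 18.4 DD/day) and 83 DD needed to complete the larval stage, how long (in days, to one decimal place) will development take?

27.7 days

Daily accumulation = 17.4 − 14.4 = 3.0 DD/day.
Duration = 83 / 3.0 = 27.667 ≈ 27.7 days.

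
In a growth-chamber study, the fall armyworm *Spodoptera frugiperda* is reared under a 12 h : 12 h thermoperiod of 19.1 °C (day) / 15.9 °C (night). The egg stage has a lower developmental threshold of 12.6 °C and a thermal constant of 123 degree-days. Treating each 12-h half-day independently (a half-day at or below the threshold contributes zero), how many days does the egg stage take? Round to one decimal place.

25.1 days

Day half: max(0, 19.1 − 12.6) × 0.5 = 6.5 × 0.5 = 3.25 DD.
Night half: max(0, 15.9 − 12.6) × 0.5 = 3.3 × 0.5 = 1.65 DD.
Per 24 h: 4.90 DD/day.
Duration = 123 / 4.90 = 25.102 ≈ 25.1 days.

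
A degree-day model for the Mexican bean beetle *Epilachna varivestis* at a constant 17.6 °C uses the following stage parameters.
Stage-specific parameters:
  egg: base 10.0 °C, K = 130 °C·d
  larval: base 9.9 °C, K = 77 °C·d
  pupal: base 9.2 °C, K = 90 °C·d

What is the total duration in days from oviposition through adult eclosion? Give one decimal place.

egg: 130 / (17.6 − 10.0) = 130 / 7.6 = 17.105 d.
larval: 77 / (17.6 − 9.9) = 77 / 7.7 = 10.000 d.
pupal: 90 / (17.6 − 9.2) = 90 / 8.4 = 10.714 d.
Sum = 37.820 ≈ 37.8 days.

37.8 days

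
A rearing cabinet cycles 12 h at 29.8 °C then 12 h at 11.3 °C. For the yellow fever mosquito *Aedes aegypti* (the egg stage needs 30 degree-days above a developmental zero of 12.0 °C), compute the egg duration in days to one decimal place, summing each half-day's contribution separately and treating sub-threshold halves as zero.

3.4 days

Day half: max(0, 29.8 − 12.0) × 0.5 = 17.8 × 0.5 = 8.90 DD.
Night half: max(0, 11.3 − 12.0) × 0.5 = 0.0 × 0.5 = 0.00 DD.
Per 24 h: 8.90 DD/day.
Duration = 30 / 8.90 = 3.371 ≈ 3.4 days.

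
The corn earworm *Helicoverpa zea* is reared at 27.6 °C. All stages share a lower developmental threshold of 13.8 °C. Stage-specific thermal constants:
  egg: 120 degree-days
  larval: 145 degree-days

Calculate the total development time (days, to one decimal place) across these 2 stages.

19.2 days

Daily accumulation at 27.6 °C = 27.6 − 13.8 = 13.8 DD/day.
Total K = 120 + 145 = 265 DD.
Total duration = 265 / 13.8 = 19.203 ≈ 19.2 days.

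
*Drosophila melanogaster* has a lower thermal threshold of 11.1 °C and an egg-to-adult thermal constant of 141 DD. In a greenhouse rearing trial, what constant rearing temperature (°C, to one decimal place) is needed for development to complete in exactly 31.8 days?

15.5 °C

Required daily accumulation = 141 / 31.8 = 4.434 DD/day.
T = T_base + 4.434 = 11.1 + 4.434 = 15.534 ≈ 15.5 °C.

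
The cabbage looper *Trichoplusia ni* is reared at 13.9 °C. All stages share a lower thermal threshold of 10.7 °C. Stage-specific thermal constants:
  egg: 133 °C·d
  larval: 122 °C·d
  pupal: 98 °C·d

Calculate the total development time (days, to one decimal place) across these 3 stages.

110.3 days

Daily accumulation at 13.9 °C = 13.9 − 10.7 = 3.2 DD/day.
Total K = 133 + 122 + 98 = 353 DD.
Total duration = 353 / 3.2 = 110.312 ≈ 110.3 days.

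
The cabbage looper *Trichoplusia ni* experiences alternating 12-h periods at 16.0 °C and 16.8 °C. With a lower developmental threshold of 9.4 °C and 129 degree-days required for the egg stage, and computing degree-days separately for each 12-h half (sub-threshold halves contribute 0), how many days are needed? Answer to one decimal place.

Day half: max(0, 16.0 − 9.4) × 0.5 = 6.6 × 0.5 = 3.30 DD.
Night half: max(0, 16.8 − 9.4) × 0.5 = 7.4 × 0.5 = 3.70 DD.
Per 24 h: 7.00 DD/day.
Duration = 129 / 7.00 = 18.429 ≈ 18.4 days.

18.4 days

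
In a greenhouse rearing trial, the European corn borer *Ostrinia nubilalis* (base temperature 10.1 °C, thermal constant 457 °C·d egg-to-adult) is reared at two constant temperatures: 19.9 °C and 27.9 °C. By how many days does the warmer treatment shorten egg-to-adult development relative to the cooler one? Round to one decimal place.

21.0 days

At 19.9 °C: 457 / (19.9 − 10.1) = 457 / 9.8 = 46.633 d.
At 27.9 °C: 457 / (27.9 − 10.1) = 457 / 17.8 = 25.674 d.
Difference = |46.633 − 25.674| = 20.958 ≈ 21.0 days.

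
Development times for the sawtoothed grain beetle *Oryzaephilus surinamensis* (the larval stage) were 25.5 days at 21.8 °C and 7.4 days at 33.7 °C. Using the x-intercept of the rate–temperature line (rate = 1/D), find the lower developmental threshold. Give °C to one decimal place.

16.9 °C

Linear rate model ⇒ the product D·(T − T_b) is constant across temperatures.
25.5·(21.8 − T_b) = 7.4·(33.7 − T_b)
T_b = (25.5·21.8 − 7.4·33.7) / (25.5 − 7.4) = 306.52 / 18.1 = 16.935 °C ≈ 16.9 °C.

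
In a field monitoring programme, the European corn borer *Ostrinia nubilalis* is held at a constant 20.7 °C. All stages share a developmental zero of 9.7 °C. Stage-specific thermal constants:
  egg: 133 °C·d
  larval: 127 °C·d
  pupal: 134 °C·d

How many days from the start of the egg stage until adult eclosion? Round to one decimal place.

35.8 days

Daily accumulation at 20.7 °C = 20.7 − 9.7 = 11.0 DD/day.
Total K = 133 + 127 + 134 = 394 DD.
Total duration = 394 / 11.0 = 35.818 ≈ 35.8 days.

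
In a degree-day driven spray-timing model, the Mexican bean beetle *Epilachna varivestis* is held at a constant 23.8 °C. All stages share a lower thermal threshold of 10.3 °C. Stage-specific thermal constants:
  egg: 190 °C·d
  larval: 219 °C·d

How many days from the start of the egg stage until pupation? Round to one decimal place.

Daily accumulation at 23.8 °C = 23.8 − 10.3 = 13.5 DD/day.
Total K = 190 + 219 = 409 DD.
Total duration = 409 / 13.5 = 30.296 ≈ 30.3 days.

30.3 days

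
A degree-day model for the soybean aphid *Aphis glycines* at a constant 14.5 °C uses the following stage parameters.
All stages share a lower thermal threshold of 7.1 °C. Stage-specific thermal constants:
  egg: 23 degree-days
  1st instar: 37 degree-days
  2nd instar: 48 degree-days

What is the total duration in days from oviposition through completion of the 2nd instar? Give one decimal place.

Daily accumulation at 14.5 °C = 14.5 − 7.1 = 7.4 DD/day.
Total K = 23 + 37 + 48 = 108 DD.
Total duration = 108 / 7.4 = 14.595 ≈ 14.6 days.

14.6 days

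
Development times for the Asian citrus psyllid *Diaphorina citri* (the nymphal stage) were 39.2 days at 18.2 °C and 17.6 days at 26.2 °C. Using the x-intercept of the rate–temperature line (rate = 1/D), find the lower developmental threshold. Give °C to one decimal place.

11.7 °C

Equal thermal constants: D₁(T₁ − T_b) = D₂(T₂ − T_b).
39.2·(18.2 − T_b) = 17.6·(26.2 − T_b)
T_b = (39.2·18.2 − 17.6·26.2) / (39.2 − 17.6) = 252.32 / 21.6 = 11.681 °C ≈ 11.7 °C.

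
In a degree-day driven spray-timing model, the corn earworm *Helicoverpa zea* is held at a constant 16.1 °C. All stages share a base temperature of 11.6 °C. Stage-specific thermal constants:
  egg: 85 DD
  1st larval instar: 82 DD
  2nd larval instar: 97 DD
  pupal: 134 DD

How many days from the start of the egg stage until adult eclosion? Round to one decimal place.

88.4 days

Daily accumulation at 16.1 °C = 16.1 − 11.6 = 4.5 DD/day.
Total K = 85 + 82 + 97 + 134 = 398 DD.
Total duration = 398 / 4.5 = 88.444 ≈ 88.4 days.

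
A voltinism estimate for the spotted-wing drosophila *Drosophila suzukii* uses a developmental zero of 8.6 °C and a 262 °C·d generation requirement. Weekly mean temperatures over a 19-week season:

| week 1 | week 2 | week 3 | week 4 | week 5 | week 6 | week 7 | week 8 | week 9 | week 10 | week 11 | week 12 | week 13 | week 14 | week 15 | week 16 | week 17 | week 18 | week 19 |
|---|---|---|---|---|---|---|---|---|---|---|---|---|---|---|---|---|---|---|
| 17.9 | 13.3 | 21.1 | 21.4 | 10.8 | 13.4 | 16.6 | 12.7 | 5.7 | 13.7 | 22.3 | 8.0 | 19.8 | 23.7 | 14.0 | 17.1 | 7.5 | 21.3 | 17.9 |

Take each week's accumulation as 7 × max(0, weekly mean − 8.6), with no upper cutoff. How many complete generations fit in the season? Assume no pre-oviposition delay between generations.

Weekly DD (7 × max(0, T̄ − 8.6)): 65.1, 32.9, 87.5, 89.6, 15.4, 33.6, 56.0, 28.7, 0.0, 35.7, 95.9, 0.0, 78.4, 105.7, 37.8, 59.5, 0.0, 88.9, 65.1.
Season total = 975.8 DD.
Complete generations = ⌊975.8 / 262⌋ = 3.

3 generations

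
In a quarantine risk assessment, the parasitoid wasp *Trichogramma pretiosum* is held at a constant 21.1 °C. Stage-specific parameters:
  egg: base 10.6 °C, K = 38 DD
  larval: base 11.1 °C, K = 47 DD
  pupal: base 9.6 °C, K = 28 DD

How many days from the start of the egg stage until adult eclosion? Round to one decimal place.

10.8 days

egg: 38 / (21.1 − 10.6) = 38 / 10.5 = 3.619 d.
larval: 47 / (21.1 − 11.1) = 47 / 10.0 = 4.700 d.
pupal: 28 / (21.1 − 9.6) = 28 / 11.5 = 2.435 d.
Sum = 10.754 ≈ 10.8 days.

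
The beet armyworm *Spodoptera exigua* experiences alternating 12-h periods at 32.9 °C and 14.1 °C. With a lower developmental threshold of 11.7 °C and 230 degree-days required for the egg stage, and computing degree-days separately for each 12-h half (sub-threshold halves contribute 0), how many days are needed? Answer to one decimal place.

19.5 days

Day half: max(0, 32.9 − 11.7) × 0.5 = 21.2 × 0.5 = 10.60 DD.
Night half: max(0, 14.1 − 11.7) × 0.5 = 2.4 × 0.5 = 1.20 DD.
Per 24 h: 11.80 DD/day.
Duration = 230 / 11.80 = 19.492 ≈ 19.5 days.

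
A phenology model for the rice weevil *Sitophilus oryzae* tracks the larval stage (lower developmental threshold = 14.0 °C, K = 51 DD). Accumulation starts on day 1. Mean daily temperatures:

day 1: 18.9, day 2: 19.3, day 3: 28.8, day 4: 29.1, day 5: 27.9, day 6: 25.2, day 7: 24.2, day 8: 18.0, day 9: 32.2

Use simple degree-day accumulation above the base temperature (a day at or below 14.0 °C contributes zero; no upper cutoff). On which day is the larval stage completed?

day 5

Daily DD above 14.0 °C: 4.9, 5.3, 14.8, 15.1, 13.9, 11.2, 10.2, 4.0, 18.2.
Cumulative: 4.9, 10.2, 25.0, 40.1, 54.0, 65.2, 75.4, 79.4, 97.6.
The total first reaches 51 DD on day 5.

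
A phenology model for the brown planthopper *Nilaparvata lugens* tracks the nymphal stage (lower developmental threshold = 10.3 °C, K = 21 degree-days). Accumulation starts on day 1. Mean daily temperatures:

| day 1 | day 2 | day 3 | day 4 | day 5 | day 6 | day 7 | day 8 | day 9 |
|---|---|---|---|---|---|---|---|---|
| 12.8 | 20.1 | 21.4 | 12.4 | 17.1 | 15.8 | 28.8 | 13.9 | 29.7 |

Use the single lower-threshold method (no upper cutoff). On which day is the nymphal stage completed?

day 3

Daily DD above 10.3 °C: 2.5, 9.8, 11.1, 2.1, 6.8, 5.5, 18.5, 3.6, 19.4.
Cumulative: 2.5, 12.3, 23.4, 25.5, 32.3, 37.8, 56.3, 59.9, 79.3.
The total first reaches 21 DD on day 3.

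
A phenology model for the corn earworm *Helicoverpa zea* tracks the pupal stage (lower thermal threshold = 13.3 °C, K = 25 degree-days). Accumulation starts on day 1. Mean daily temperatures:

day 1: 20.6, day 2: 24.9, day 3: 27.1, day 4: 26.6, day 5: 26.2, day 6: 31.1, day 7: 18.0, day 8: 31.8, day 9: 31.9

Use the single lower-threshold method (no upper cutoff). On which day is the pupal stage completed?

day 3

Daily DD above 13.3 °C: 7.3, 11.6, 13.8, 13.3, 12.9, 17.8, 4.7, 18.5, 18.6.
Cumulative: 7.3, 18.9, 32.7, 46.0, 58.9, 76.7, 81.4, 99.9, 118.5.
The total first reaches 25 DD on day 3.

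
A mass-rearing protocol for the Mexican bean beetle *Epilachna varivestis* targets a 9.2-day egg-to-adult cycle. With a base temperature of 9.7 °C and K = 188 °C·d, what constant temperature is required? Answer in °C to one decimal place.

30.1 °C

Required daily accumulation = 188 / 9.2 = 20.435 DD/day.
T = T_base + 20.435 = 9.7 + 20.435 = 30.135 ≈ 30.1 °C.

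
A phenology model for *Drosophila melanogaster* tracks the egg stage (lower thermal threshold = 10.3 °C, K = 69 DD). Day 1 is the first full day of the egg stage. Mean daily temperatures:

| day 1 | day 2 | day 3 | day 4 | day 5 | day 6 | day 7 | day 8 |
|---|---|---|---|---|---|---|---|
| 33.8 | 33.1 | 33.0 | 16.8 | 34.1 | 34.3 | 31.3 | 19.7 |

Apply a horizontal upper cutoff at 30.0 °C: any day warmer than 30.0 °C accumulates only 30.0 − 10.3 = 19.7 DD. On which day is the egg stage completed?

Daily DD above 10.3 °C (capped at 19.7): 19.7, 19.7, 19.7, 6.5, 19.7, 19.7, 19.7, 9.4.
Cumulative: 19.7, 39.4, 59.1, 65.6, 85.3, 105.0, 124.7, 134.1.
The total first reaches 69 DD on day 5.

day 5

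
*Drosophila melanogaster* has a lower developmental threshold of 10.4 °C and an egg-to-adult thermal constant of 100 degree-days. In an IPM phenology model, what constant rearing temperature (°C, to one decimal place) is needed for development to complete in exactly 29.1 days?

Required daily accumulation = 100 / 29.1 = 3.436 DD/day.
T = T_base + 3.436 = 10.4 + 3.436 = 13.836 ≈ 13.8 °C.

13.8 °C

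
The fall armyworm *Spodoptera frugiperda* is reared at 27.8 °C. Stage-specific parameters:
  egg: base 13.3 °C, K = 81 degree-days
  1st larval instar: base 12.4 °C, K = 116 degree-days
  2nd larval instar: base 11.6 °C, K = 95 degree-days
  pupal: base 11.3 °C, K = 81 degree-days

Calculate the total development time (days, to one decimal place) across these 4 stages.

egg: 81 / (27.8 − 13.3) = 81 / 14.5 = 5.586 d.
1st larval instar: 116 / (27.8 − 12.4) = 116 / 15.4 = 7.532 d.
2nd larval instar: 95 / (27.8 − 11.6) = 95 / 16.2 = 5.864 d.
pupal: 81 / (27.8 − 11.3) = 81 / 16.5 = 4.909 d.
Sum = 23.892 ≈ 23.9 days.

23.9 days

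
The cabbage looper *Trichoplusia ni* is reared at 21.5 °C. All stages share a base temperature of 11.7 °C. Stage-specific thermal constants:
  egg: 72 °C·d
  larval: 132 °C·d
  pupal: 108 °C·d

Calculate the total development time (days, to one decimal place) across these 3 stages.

31.8 days

Daily accumulation at 21.5 °C = 21.5 − 11.7 = 9.8 DD/day.
Total K = 72 + 132 + 108 = 312 DD.
Total duration = 312 / 9.8 = 31.837 ≈ 31.8 days.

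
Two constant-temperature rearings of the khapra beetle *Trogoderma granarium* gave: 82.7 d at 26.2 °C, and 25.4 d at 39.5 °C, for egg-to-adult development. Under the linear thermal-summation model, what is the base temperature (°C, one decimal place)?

Linear rate model ⇒ the product D·(T − T_b) is constant across temperatures.
82.7·(26.2 − T_b) = 25.4·(39.5 − T_b)
T_b = (82.7·26.2 − 25.4·39.5) / (82.7 − 25.4) = 1163.44 / 57.3 = 20.304 °C ≈ 20.3 °C.

20.3 °C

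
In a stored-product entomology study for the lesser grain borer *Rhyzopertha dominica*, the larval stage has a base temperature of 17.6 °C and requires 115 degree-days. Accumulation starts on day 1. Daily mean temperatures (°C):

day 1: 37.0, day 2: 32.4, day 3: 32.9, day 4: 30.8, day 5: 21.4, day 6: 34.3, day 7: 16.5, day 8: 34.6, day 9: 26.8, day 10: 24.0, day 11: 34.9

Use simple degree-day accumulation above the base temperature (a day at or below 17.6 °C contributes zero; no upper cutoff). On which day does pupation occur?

day 10

Daily DD above 17.6 °C: 19.4, 14.8, 15.3, 13.2, 3.8, 16.7, 0.0, 17.0, 9.2, 6.4, 17.3.
Cumulative: 19.4, 34.2, 49.5, 62.7, 66.5, 83.2, 83.2, 100.2, 109.4, 115.8, 133.1.
The total first reaches 115 DD on day 10.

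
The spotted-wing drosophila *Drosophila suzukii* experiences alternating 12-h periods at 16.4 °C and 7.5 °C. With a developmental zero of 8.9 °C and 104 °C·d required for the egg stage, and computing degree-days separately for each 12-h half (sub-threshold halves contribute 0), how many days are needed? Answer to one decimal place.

Day half: max(0, 16.4 − 8.9) × 0.5 = 7.5 × 0.5 = 3.75 DD.
Night half: max(0, 7.5 − 8.9) × 0.5 = 0.0 × 0.5 = 0.00 DD.
Per 24 h: 3.75 DD/day.
Duration = 104 / 3.75 = 27.733 ≈ 27.7 days.

27.7 days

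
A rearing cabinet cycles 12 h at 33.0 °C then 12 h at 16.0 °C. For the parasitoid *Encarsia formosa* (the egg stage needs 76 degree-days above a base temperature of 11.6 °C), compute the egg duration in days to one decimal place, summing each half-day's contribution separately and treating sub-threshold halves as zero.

5.9 days

Day half: max(0, 33.0 − 11.6) × 0.5 = 21.4 × 0.5 = 10.70 DD.
Night half: max(0, 16.0 − 11.6) × 0.5 = 4.4 × 0.5 = 2.20 DD.
Per 24 h: 12.90 DD/day.
Duration = 76 / 12.90 = 5.891 ≈ 5.9 days.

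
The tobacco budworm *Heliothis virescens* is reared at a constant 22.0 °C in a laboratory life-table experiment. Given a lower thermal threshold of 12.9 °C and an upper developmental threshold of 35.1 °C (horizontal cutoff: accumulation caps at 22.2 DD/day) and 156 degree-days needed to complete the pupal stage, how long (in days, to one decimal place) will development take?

Daily accumulation = 22.0 − 12.9 = 9.1 DD/day.
Duration = 156 / 9.1 = 17.143 ≈ 17.1 days.

17.1 days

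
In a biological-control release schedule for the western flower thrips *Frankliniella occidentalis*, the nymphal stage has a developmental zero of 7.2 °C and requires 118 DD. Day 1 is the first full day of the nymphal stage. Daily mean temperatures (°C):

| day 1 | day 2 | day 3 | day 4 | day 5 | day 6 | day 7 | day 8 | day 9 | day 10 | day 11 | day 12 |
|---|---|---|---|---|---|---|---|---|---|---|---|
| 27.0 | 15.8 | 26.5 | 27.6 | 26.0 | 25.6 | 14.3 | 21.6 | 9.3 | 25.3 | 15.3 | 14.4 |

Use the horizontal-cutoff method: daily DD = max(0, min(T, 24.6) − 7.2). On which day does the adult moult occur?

day 9

Daily DD above 7.2 °C (capped at 17.4): 17.4, 8.6, 17.4, 17.4, 17.4, 17.4, 7.1, 14.4, 2.1, 17.4, 8.1, 7.2.
Cumulative: 17.4, 26.0, 43.4, 60.8, 78.2, 95.6, 102.7, 117.1, 119.2, 136.6, 144.7, 151.9.
The total first reaches 118 DD on day 9.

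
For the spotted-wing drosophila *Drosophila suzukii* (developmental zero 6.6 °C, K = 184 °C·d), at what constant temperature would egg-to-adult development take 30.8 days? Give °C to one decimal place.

Required daily accumulation = 184 / 30.8 = 5.974 DD/day.
T = T_base + 5.974 = 6.6 + 5.974 = 12.574 ≈ 12.6 °C.

12.6 °C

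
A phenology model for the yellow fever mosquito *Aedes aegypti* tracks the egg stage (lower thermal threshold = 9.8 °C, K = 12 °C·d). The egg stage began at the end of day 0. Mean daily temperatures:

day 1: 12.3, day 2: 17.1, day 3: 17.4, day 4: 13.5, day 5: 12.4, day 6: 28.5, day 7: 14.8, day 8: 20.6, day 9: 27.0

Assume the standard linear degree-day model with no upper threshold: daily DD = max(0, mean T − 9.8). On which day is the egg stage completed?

Daily DD above 9.8 °C: 2.5, 7.3, 7.6, 3.7, 2.6, 18.7, 5.0, 10.8, 17.2.
Cumulative: 2.5, 9.8, 17.4, 21.1, 23.7, 42.4, 47.4, 58.2, 75.4.
The total first reaches 12 DD on day 3.

day 3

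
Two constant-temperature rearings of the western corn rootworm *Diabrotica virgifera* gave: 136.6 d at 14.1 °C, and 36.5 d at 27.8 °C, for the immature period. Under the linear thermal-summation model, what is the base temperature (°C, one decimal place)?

Equal thermal constants: D₁(T₁ − T_b) = D₂(T₂ − T_b).
136.6·(14.1 − T_b) = 36.5·(27.8 − T_b)
T_b = (136.6·14.1 − 36.5·27.8) / (136.6 − 36.5) = 911.36 / 100.1 = 9.104 °C ≈ 9.1 °C.

9.1 °C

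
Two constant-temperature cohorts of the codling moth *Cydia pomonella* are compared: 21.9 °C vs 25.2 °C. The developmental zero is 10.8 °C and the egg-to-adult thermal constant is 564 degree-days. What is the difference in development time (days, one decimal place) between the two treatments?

11.6 days

At 21.9 °C: 564 / (21.9 − 10.8) = 564 / 11.1 = 50.811 d.
At 25.2 °C: 564 / (25.2 − 10.8) = 564 / 14.4 = 39.167 d.
Difference = |50.811 − 39.167| = 11.644 ≈ 11.6 days.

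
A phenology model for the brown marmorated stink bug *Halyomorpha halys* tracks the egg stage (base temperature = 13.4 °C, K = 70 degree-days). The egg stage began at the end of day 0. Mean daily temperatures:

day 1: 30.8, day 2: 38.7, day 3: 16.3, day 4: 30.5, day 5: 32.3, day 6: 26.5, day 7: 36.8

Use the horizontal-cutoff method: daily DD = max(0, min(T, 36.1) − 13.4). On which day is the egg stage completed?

day 5

Daily DD above 13.4 °C (capped at 22.7): 17.4, 22.7, 2.9, 17.1, 18.9, 13.1, 22.7.
Cumulative: 17.4, 40.1, 43.0, 60.1, 79.0, 92.1, 114.8.
The total first reaches 70 DD on day 5.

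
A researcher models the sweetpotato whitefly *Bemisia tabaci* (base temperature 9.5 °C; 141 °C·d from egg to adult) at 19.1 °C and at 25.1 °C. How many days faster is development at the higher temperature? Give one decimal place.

At 19.1 °C: 141 / (19.1 − 9.5) = 141 / 9.6 = 14.687 d.
At 25.1 °C: 141 / (25.1 − 9.5) = 141 / 15.6 = 9.038 d.
Difference = |14.687 − 9.038| = 5.649 ≈ 5.6 days.

5.6 days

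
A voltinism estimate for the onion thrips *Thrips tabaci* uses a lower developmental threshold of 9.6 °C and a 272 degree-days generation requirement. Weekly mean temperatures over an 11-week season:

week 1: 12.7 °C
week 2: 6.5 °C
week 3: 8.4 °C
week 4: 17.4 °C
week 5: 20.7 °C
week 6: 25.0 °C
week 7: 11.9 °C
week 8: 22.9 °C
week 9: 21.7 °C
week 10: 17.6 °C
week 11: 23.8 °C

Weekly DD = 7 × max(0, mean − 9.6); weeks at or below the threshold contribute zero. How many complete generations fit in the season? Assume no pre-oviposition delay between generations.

Weekly DD (7 × max(0, T̄ − 9.6)): 21.7, 0.0, 0.0, 54.6, 77.7, 107.8, 16.1, 93.1, 84.7, 56.0, 99.4.
Season total = 611.1 DD.
Complete generations = ⌊611.1 / 272⌋ = 2.

2 generations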